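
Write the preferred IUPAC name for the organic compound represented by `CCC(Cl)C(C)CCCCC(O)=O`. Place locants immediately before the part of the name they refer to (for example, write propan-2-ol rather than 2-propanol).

7-chloro-6-methylnonanoic acid

The longest chain bearing the –COOH group is 9 carbons long (nonane).
The principal characteristic group is a carboxylic acid (terminal –COOH), named with the suffix -oic acid.
Number the chain so that the carboxylic acid carbon is C-1 by definition.
That gives a chloro group at C-7; a methyl group at C-6.
Substituent prefixes are cited in alphabetical order (multiplying prefixes like di-/tri- are ignored for ordering).
Assembling the pieces gives 7-chloro-6-methylnonanoic acid.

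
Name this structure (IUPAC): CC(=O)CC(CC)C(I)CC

Counting along the main chain through the carbonyl gives 7 carbons: the parent is heptane.
The principal characteristic group is a ketone (C=O on an internal carbon), named with the suffix -one.
Number the chain so that numbering from this end puts the carbonyl group at C-2 rather than C-6.
That gives the carbonyl at C-2; an ethyl group at C-4; an iodo group at C-5.
Substituent prefixes are cited in alphabetical order (multiplying prefixes like di-/tri- are ignored for ordering).
Putting it together: 4-ethyl-5-iodoheptan-2-one.

4-ethyl-5-iodoheptan-2-one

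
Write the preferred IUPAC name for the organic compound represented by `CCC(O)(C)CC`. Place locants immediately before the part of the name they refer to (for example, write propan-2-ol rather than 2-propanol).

3-methylpentan-3-ol

The longest carbon chain that includes the –OH group has 5 carbons, so the parent hydride is pentane.
An alcohol (–OH) is the principal characteristic group, giving the suffix -ol.
Numbering from either end gives identical locants here.
This places the hydroxyl at C-3; a methyl group at C-3.
Assembling the pieces gives 3-methylpentan-3-ol.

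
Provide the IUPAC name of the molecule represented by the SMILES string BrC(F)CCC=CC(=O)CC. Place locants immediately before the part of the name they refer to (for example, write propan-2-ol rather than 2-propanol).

8-bromo-8-fluorooct-4-en-3-one

The longest chain bearing the carbonyl and the multiple bond is 8 carbons long (octane).
The principal characteristic group is a ketone (C=O on an internal carbon), named with the suffix -one.
The chain contains a C=C double bond, so the unsaturation ending is -ene.
The numbering direction is chosen so that numbering from this end puts the carbonyl group at C-3 rather than C-6.
That gives the carbonyl at C-3; the double bond between C-4 and C-5; a bromo group at C-8; a fluoro group at C-8.
The substituents are ordered alphabetically, ignoring any di-/tri- multipliers.
The name is 8-bromo-8-fluorooct-4-en-3-one.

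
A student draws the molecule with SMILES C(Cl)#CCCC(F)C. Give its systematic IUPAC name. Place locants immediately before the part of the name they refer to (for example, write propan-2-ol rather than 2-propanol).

Counting along the main chain through the multiple bond gives 6 carbons: the parent is hexane.
A C≡C triple bond in the chain gives the infix -yne-.
Choose the numbering such that numbering from this end puts the triple bond at C-1 rather than C-5.
With this numbering: the triple bond between C-1 and C-2; a chloro group at C-1; a fluoro group at C-5.
Substituent prefixes are cited in alphabetical order (multiplying prefixes like di-/tri- are ignored for ordering).
Assembling the pieces gives 1-chloro-5-fluorohex-1-yne.

1-chloro-5-fluorohex-1-yne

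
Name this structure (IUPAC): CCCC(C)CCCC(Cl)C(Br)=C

2-bromo-3-chloro-7-methyldec-1-ene

Counting along the main chain through the multiple bond gives 10 carbons: the parent is decane.
A C=C double bond in the chain gives the infix -ene-.
Choose the numbering such that numbering from this end puts the double bond at C-1 rather than C-9.
This places the double bond between C-1 and C-2; a bromo group at C-2; a chloro group at C-3; a methyl group at C-7.
The substituents are ordered alphabetically, ignoring any di-/tri- multipliers.
Assembling the pieces gives 2-bromo-3-chloro-7-methyldec-1-ene.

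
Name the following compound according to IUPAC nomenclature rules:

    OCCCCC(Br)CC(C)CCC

The longest chain bearing the –OH group is 10 carbons long (decane).
The highest-priority functional group is an alcohol (–OH), so the name ends in -ol.
Choose the numbering such that numbering from this end puts the hydroxyl group at C-1 rather than C-10.
With this numbering: the hydroxyl at C-1; a bromo group at C-5; a methyl group at C-7.
Substituent prefixes are cited in alphabetical order (multiplying prefixes like di-/tri- are ignored for ordering).
Putting it together: 5-bromo-7-methyldecan-1-ol.

5-bromo-7-methyldecan-1-ol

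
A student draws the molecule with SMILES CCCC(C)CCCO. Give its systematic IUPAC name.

The longest chain bearing the –OH group is 7 carbons long (heptane).
An alcohol (–OH) is the principal characteristic group, giving the suffix -ol.
The numbering direction is chosen so that numbering from this end puts the hydroxyl group at C-1 rather than C-7.
That gives the hydroxyl at C-1; a methyl group at C-4.
The name is 4-methylheptan-1-ol.

4-methylheptan-1-ol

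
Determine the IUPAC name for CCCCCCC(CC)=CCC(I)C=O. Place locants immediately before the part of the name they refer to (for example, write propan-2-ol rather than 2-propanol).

5-ethyl-2-iodoundec-4-enal

The longest chain bearing the –CHO group and the multiple bond is 11 carbons long (undecane).
The principal characteristic group is an aldehyde (terminal –CHO), named with the suffix -al.
The chain contains a C=C double bond, so the unsaturation ending is -ene.
Number the chain so that the aldehyde carbon is C-1 by definition.
With this numbering: the double bond between C-4 and C-5; an ethyl group at C-5; an iodo group at C-2.
Substituent prefixes are cited in alphabetical order (multiplying prefixes like di-/tri- are ignored for ordering).
The name is 5-ethyl-2-iodoundec-4-enal.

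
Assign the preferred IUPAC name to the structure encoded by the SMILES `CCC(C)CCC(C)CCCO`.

4,7-dimethylnonan-1-ol

The longest chain bearing the –OH group is 9 carbons long (nonane).
The principal characteristic group is an alcohol (–OH), named with the suffix -ol.
Choose the numbering such that numbering from this end puts the hydroxyl group at C-1 rather than C-9.
With this numbering: the hydroxyl at C-1; methyl groups at C-4 and C-7.
Assembling the pieces gives 4,7-dimethylnonan-1-ol.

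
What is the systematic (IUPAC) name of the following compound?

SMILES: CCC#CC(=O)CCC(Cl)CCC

8-chloroundec-3-yn-5-one

The longest chain bearing the carbonyl and the multiple bond is 11 carbons long (undecane).
The principal characteristic group is a ketone (C=O on an internal carbon), named with the suffix -one.
There is one C≡C triple bond, indicated by the ending -yne.
Number the chain so that numbering from this end puts the carbonyl group at C-5 rather than C-7.
With this numbering: the carbonyl at C-5; the triple bond between C-3 and C-4; a chloro group at C-8.
Assembling the pieces gives 8-chloroundec-3-yn-5-one.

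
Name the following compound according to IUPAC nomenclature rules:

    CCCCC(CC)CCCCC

5-ethyldecane

The parent chain contains 10 carbons (decane).
Choose the numbering such that the substituent locant set {5} is lower than {6} at the first point of difference.
That gives an ethyl group at C-5.
Putting it together: 5-ethyldecane.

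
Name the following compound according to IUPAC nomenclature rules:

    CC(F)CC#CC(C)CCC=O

The longest chain bearing the –CHO group and the multiple bond is 9 carbons long (nonane).
An aldehyde (terminal –CHO) is the principal characteristic group, giving the suffix -al.
There is one C≡C triple bond, indicated by the ending -yne.
Number the chain so that the aldehyde carbon is C-1 by definition.
That gives the triple bond between C-5 and C-6; a fluoro group at C-8; a methyl group at C-4.
The substituents are ordered alphabetically, ignoring any di-/tri- multipliers.
Assembling the pieces gives 8-fluoro-4-methylnon-5-ynal.

8-fluoro-4-methylnon-5-ynal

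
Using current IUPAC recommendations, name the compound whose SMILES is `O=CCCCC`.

Counting along the main chain through the –CHO group gives 5 carbons: the parent is pentane.
The principal characteristic group is an aldehyde (terminal –CHO), named with the suffix -al.
Choose the numbering such that the aldehyde carbon is C-1 by definition.
The name is pentanal.

pentanal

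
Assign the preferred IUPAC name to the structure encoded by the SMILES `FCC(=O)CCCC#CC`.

Counting along the main chain through the carbonyl and the multiple bond gives 8 carbons: the parent is octane.
The highest-priority functional group is a ketone (C=O on an internal carbon), so the name ends in -one.
The chain contains a C≡C triple bond, so the unsaturation ending is -yne.
The numbering direction is chosen so that numbering from this end puts the carbonyl group at C-2 rather than C-7.
With this numbering: the carbonyl at C-2; the triple bond between C-6 and C-7; a fluoro group at C-1.
Assembling the pieces gives 1-fluorooct-6-yn-2-one.

1-fluorooct-6-yn-2-one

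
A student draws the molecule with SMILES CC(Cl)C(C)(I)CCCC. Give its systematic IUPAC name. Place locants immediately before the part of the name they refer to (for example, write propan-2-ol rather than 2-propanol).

The longest carbon chain is 7 atoms: the parent is heptane.
Number the chain so that the substituent locant set {2,3,3} is lower than {5,5,6} at the first point of difference.
That gives a chloro group at C-2; an iodo group at C-3; a methyl group at C-3.
Prefixes are listed alphabetically: chloro, iodo, methyl.
Assembling the pieces gives 2-chloro-3-iodo-3-methylheptane.

2-chloro-3-iodo-3-methylheptane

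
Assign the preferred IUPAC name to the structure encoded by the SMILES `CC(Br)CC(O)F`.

3-bromo-1-fluorobutan-1-ol

The longest carbon chain that includes the –OH group has 4 carbons, so the parent hydride is butane.
An alcohol (–OH) is the principal characteristic group, giving the suffix -ol.
Choose the numbering such that numbering from this end puts the hydroxyl group at C-1 rather than C-4.
This places the hydroxyl at C-1; a bromo group at C-3; a fluoro group at C-1.
Prefixes are listed alphabetically: bromo, fluoro.
The name is 3-bromo-1-fluorobutan-1-ol.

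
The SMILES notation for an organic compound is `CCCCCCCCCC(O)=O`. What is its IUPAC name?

Counting along the main chain through the –COOH group gives 10 carbons: the parent is decane.
The highest-priority functional group is a carboxylic acid (terminal –COOH), so the name ends in -oic acid.
Choose the numbering such that the carboxylic acid carbon is C-1 by definition.
Assembling the pieces gives decanoic acid.

decanoic acid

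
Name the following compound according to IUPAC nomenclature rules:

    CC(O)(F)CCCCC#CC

The longest carbon chain that includes the –OH group and the multiple bond has 9 carbons, so the parent hydride is nonane.
An alcohol (–OH) is the principal characteristic group, giving the suffix -ol.
There is one C≡C triple bond, indicated by the ending -yne.
Choose the numbering such that numbering from this end puts the hydroxyl group at C-2 rather than C-8.
With this numbering: the hydroxyl at C-2; the triple bond between C-7 and C-8; a fluoro group at C-2.
Putting it together: 2-fluoronon-7-yn-2-ol.

2-fluoronon-7-yn-2-ol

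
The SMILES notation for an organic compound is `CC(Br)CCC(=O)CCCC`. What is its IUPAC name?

The longest chain bearing the carbonyl is 9 carbons long (nonane).
The principal characteristic group is a ketone (C=O on an internal carbon), named with the suffix -one.
The numbering direction is chosen so that the substituent locant set {2} is lower than {8} at the first point of difference.
This places the carbonyl at C-5; a bromo group at C-2.
Putting it together: 2-bromononan-5-one.

2-bromononan-5-one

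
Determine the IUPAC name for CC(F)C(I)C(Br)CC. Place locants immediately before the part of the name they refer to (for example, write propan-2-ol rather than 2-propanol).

The longest carbon chain is 6 atoms: the parent is hexane.
Choose the numbering such that the substituent locant set {2,3,4} is lower than {3,4,5} at the first point of difference.
This places a bromo group at C-4; a fluoro group at C-2; an iodo group at C-3.
The substituents are ordered alphabetically, ignoring any di-/tri- multipliers.
The name is 4-bromo-2-fluoro-3-iodohexane.

4-bromo-2-fluoro-3-iodohexane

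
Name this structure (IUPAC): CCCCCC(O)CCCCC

undecan-6-ol

The longest chain bearing the –OH group is 11 carbons long (undecane).
The highest-priority functional group is an alcohol (–OH), so the name ends in -ol.
Numbering from either end gives identical locants here.
This places the hydroxyl at C-6.
Assembling the pieces gives undecan-6-ol.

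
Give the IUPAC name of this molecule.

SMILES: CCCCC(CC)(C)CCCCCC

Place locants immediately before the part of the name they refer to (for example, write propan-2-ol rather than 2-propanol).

The longest carbon chain is 11 atoms: the parent is undecane.
The numbering direction is chosen so that the substituent locant set {5,5} is lower than {7,7} at the first point of difference.
That gives an ethyl group at C-5; a methyl group at C-5.
Substituent prefixes are cited in alphabetical order (multiplying prefixes like di-/tri- are ignored for ordering).
Assembling the pieces gives 5-ethyl-5-methylundecane.

5-ethyl-5-methylundecane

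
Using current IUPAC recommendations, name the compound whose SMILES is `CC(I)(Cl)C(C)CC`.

The longest carbon chain is 5 atoms: the parent is pentane.
Number the chain so that the substituent locant set {2,2,3} is lower than {3,4,4} at the first point of difference.
That gives a chloro group at C-2; an iodo group at C-2; a methyl group at C-3.
Substituent prefixes are cited in alphabetical order (multiplying prefixes like di-/tri- are ignored for ordering).
Assembling the pieces gives 2-chloro-2-iodo-3-methylpentane.

2-chloro-2-iodo-3-methylpentane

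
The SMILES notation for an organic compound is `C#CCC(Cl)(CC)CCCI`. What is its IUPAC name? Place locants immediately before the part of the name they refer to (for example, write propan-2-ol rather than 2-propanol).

The longest carbon chain that includes the multiple bond has 7 carbons, so the parent hydride is heptane.
There is one C≡C triple bond, indicated by the ending -yne.
The numbering direction is chosen so that numbering from this end puts the triple bond at C-1 rather than C-6.
That gives the triple bond between C-1 and C-2; a chloro group at C-4; an ethyl group at C-4; an iodo group at C-7.
The substituents are ordered alphabetically, ignoring any di-/tri- multipliers.
Assembling the pieces gives 4-chloro-4-ethyl-7-iodohept-1-yne.

4-chloro-4-ethyl-7-iodohept-1-yne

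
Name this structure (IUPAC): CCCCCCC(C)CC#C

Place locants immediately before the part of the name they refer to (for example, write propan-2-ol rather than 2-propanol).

The longest chain bearing the multiple bond is 10 carbons long (decane).
The chain contains a C≡C triple bond, so the unsaturation ending is -yne.
The numbering direction is chosen so that numbering from this end puts the triple bond at C-1 rather than C-9.
With this numbering: the triple bond between C-1 and C-2; a methyl group at C-4.
The name is 4-methyldec-1-yne.

4-methyldec-1-yne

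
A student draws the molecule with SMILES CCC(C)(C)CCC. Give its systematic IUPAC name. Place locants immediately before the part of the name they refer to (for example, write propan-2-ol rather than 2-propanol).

3,3-dimethylhexane

The longest continuous carbon chain has 6 atoms, so the parent hydride is hexane.
The numbering direction is chosen so that the substituent locant set {3,3} is lower than {4,4} at the first point of difference.
With this numbering: two methyl groups at C-3.
Putting it together: 3,3-dimethylhexane.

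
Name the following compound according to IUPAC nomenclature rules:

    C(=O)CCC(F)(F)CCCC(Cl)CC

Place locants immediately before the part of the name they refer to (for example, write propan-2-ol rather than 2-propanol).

8-chloro-4,4-difluorodecanal

The longest carbon chain that includes the –CHO group has 10 carbons, so the parent hydride is decane.
An aldehyde (terminal –CHO) is the principal characteristic group, giving the suffix -al.
The numbering direction is chosen so that the aldehyde carbon is C-1 by definition.
With this numbering: a chloro group at C-8; two fluoro groups at C-4.
The substituents are ordered alphabetically, ignoring any di-/tri- multipliers.
Putting it together: 8-chloro-4,4-difluorodecanal.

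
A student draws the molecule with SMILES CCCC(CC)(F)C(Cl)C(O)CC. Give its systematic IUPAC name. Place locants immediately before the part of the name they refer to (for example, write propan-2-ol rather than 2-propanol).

4-chloro-5-ethyl-5-fluorooctan-3-ol

The longest chain bearing the –OH group is 8 carbons long (octane).
The principal characteristic group is an alcohol (–OH), named with the suffix -ol.
The numbering direction is chosen so that numbering from this end puts the hydroxyl group at C-3 rather than C-6.
That gives the hydroxyl at C-3; a chloro group at C-4; an ethyl group at C-5; a fluoro group at C-5.
Substituent prefixes are cited in alphabetical order (multiplying prefixes like di-/tri- are ignored for ordering).
The name is 4-chloro-5-ethyl-5-fluorooctan-3-ol.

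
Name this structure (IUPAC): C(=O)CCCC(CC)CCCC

5-ethylnonanal

Counting along the main chain through the –CHO group gives 9 carbons: the parent is nonane.
An aldehyde (terminal –CHO) is the principal characteristic group, giving the suffix -al.
Number the chain so that the aldehyde carbon is C-1 by definition.
That gives an ethyl group at C-5.
Putting it together: 5-ethylnonanal.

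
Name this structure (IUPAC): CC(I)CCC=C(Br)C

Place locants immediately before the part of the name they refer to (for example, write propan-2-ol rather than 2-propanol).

The longest chain bearing the multiple bond is 7 carbons long (heptane).
The chain contains a C=C double bond, so the unsaturation ending is -ene.
The numbering direction is chosen so that numbering from this end puts the double bond at C-2 rather than C-5.
That gives the double bond between C-2 and C-3; a bromo group at C-2; an iodo group at C-6.
Substituent prefixes are cited in alphabetical order (multiplying prefixes like di-/tri- are ignored for ordering).
Putting it together: 2-bromo-6-iodohept-2-ene.

2-bromo-6-iodohept-2-ene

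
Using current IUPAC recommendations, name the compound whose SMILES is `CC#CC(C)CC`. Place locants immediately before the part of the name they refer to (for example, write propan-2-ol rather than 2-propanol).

The longest carbon chain that includes the multiple bond has 6 carbons, so the parent hydride is hexane.
There is one C≡C triple bond, indicated by the ending -yne.
The numbering direction is chosen so that numbering from this end puts the triple bond at C-2 rather than C-4.
With this numbering: the triple bond between C-2 and C-3; a methyl group at C-4.
The name is 4-methylhex-2-yne.

4-methylhex-2-yne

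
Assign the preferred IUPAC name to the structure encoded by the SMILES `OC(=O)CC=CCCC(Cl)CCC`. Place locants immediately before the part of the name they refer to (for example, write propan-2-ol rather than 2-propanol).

7-chlorodec-3-enoic acid

The longest chain bearing the –COOH group and the multiple bond is 10 carbons long (decane).
The highest-priority functional group is a carboxylic acid (terminal –COOH), so the name ends in -oic acid.
The chain contains a C=C double bond, so the unsaturation ending is -ene.
The numbering direction is chosen so that the carboxylic acid carbon is C-1 by definition.
With this numbering: the double bond between C-3 and C-4; a chloro group at C-7.
Assembling the pieces gives 7-chlorodec-3-enoic acid.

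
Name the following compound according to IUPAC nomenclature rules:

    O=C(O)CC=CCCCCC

Counting along the main chain through the –COOH group and the multiple bond gives 9 carbons: the parent is nonane.
A carboxylic acid (terminal –COOH) is the principal characteristic group, giving the suffix -oic acid.
The chain contains a C=C double bond, so the unsaturation ending is -ene.
Choose the numbering such that the carboxylic acid carbon is C-1 by definition.
This places the double bond between C-3 and C-4.
Assembling the pieces gives non-3-enoic acid.

non-3-enoic acid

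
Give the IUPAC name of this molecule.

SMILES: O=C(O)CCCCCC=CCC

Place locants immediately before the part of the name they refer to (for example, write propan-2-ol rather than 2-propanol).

dec-7-enoic acid

The longest carbon chain that includes the –COOH group and the multiple bond has 10 carbons, so the parent hydride is decane.
The principal characteristic group is a carboxylic acid (terminal –COOH), named with the suffix -oic acid.
There is one C=C double bond, indicated by the ending -ene.
The numbering direction is chosen so that the carboxylic acid carbon is C-1 by definition.
This places the double bond between C-7 and C-8.
The name is dec-7-enoic acid.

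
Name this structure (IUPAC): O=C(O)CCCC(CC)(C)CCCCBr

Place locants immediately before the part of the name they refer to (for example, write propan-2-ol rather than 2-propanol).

9-bromo-5-ethyl-5-methylnonanoic acid

The longest chain bearing the –COOH group is 9 carbons long (nonane).
A carboxylic acid (terminal –COOH) is the principal characteristic group, giving the suffix -oic acid.
Number the chain so that the carboxylic acid carbon is C-1 by definition.
That gives a bromo group at C-9; an ethyl group at C-5; a methyl group at C-5.
Substituent prefixes are cited in alphabetical order (multiplying prefixes like di-/tri- are ignored for ordering).
Putting it together: 9-bromo-5-ethyl-5-methylnonanoic acid.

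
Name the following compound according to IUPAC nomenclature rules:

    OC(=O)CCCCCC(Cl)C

7-chlorooctanoic acid

Counting along the main chain through the –COOH group gives 8 carbons: the parent is octane.
A carboxylic acid (terminal –COOH) is the principal characteristic group, giving the suffix -oic acid.
The numbering direction is chosen so that the carboxylic acid carbon is C-1 by definition.
This places a chloro group at C-7.
The name is 7-chlorooctanoic acid.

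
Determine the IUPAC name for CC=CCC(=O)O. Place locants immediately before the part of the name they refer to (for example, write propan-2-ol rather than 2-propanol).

Counting along the main chain through the –COOH group and the multiple bond gives 5 carbons: the parent is pentane.
The highest-priority functional group is a carboxylic acid (terminal –COOH), so the name ends in -oic acid.
There is one C=C double bond, indicated by the ending -ene.
Number the chain so that the carboxylic acid carbon is C-1 by definition.
This places the double bond between C-3 and C-4.
Putting it together: pent-3-enoic acid.

pent-3-enoic acid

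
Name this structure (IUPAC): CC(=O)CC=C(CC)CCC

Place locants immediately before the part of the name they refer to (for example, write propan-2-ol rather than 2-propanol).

5-ethyloct-4-en-2-one

Counting along the main chain through the carbonyl and the multiple bond gives 8 carbons: the parent is octane.
A ketone (C=O on an internal carbon) is the principal characteristic group, giving the suffix -one.
A C=C double bond in the chain gives the infix -ene-.
Number the chain so that numbering from this end puts the carbonyl group at C-2 rather than C-7.
With this numbering: the carbonyl at C-2; the double bond between C-4 and C-5; an ethyl group at C-5.
Putting it together: 5-ethyloct-4-en-2-one.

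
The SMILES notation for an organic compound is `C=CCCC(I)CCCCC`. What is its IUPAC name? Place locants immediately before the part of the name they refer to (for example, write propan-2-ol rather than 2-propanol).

5-iododec-1-ene

The longest carbon chain that includes the multiple bond has 10 carbons, so the parent hydride is decane.
The chain contains a C=C double bond, so the unsaturation ending is -ene.
Choose the numbering such that numbering from this end puts the double bond at C-1 rather than C-9.
That gives the double bond between C-1 and C-2; an iodo group at C-5.
The name is 5-iododec-1-ene.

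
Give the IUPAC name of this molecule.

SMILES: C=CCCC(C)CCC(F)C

Counting along the main chain through the multiple bond gives 9 carbons: the parent is nonane.
A C=C double bond in the chain gives the infix -ene-.
Number the chain so that numbering from this end puts the double bond at C-1 rather than C-8.
That gives the double bond between C-1 and C-2; a fluoro group at C-8; a methyl group at C-5.
The substituents are ordered alphabetically, ignoring any di-/tri- multipliers.
The name is 8-fluoro-5-methylnon-1-ene.

8-fluoro-5-methylnon-1-ene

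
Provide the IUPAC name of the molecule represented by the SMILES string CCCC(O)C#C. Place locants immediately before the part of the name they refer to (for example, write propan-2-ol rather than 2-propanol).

hex-1-yn-3-ol

Counting along the main chain through the –OH group and the multiple bond gives 6 carbons: the parent is hexane.
The principal characteristic group is an alcohol (–OH), named with the suffix -ol.
There is one C≡C triple bond, indicated by the ending -yne.
The numbering direction is chosen so that numbering from this end puts the hydroxyl group at C-3 rather than C-4.
With this numbering: the hydroxyl at C-3; the triple bond between C-1 and C-2.
Assembling the pieces gives hex-1-yn-3-ol.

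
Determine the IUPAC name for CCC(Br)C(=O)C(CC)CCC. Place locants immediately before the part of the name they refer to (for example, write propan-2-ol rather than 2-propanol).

3-bromo-5-ethyloctan-4-one

The longest carbon chain that includes the carbonyl has 8 carbons, so the parent hydride is octane.
The principal characteristic group is a ketone (C=O on an internal carbon), named with the suffix -one.
The numbering direction is chosen so that numbering from this end puts the carbonyl group at C-4 rather than C-5.
That gives the carbonyl at C-4; a bromo group at C-3; an ethyl group at C-5.
Substituent prefixes are cited in alphabetical order (multiplying prefixes like di-/tri- are ignored for ordering).
The name is 3-bromo-5-ethyloctan-4-one.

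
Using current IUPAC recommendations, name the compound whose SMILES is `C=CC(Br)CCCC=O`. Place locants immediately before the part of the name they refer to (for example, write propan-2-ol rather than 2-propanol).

Counting along the main chain through the –CHO group and the multiple bond gives 7 carbons: the parent is heptane.
The highest-priority functional group is an aldehyde (terminal –CHO), so the name ends in -al.
There is one C=C double bond, indicated by the ending -ene.
Choose the numbering such that the aldehyde carbon is C-1 by definition.
With this numbering: the double bond between C-6 and C-7; a bromo group at C-5.
The name is 5-bromohept-6-enal.

5-bromohept-6-enal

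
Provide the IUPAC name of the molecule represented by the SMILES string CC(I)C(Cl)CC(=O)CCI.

5-chloro-1,6-diiodoheptan-3-one

The longest carbon chain that includes the carbonyl has 7 carbons, so the parent hydride is heptane.
The highest-priority functional group is a ketone (C=O on an internal carbon), so the name ends in -one.
The numbering direction is chosen so that numbering from this end puts the carbonyl group at C-3 rather than C-5.
This places the carbonyl at C-3; a chloro group at C-5; iodo groups at C-1 and C-6.
Substituent prefixes are cited in alphabetical order (multiplying prefixes like di-/tri- are ignored for ordering).
Putting it together: 5-chloro-1,6-diiodoheptan-3-one.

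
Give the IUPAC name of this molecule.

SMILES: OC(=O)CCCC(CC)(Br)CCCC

The longest carbon chain that includes the –COOH group has 9 carbons, so the parent hydride is nonane.
A carboxylic acid (terminal –COOH) is the principal characteristic group, giving the suffix -oic acid.
The numbering direction is chosen so that the carboxylic acid carbon is C-1 by definition.
This places a bromo group at C-5; an ethyl group at C-5.
The substituents are ordered alphabetically, ignoring any di-/tri- multipliers.
The name is 5-bromo-5-ethylnonanoic acid.

5-bromo-5-ethylnonanoic acid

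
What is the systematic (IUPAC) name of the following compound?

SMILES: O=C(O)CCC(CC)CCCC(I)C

The longest carbon chain that includes the –COOH group has 9 carbons, so the parent hydride is nonane.
The highest-priority functional group is a carboxylic acid (terminal –COOH), so the name ends in -oic acid.
The numbering direction is chosen so that the carboxylic acid carbon is C-1 by definition.
That gives an ethyl group at C-4; an iodo group at C-8.
The substituents are ordered alphabetically, ignoring any di-/tri- multipliers.
The name is 4-ethyl-8-iodononanoic acid.

4-ethyl-8-iodononanoic acid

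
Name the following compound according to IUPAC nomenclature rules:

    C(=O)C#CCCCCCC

The longest chain bearing the –CHO group and the multiple bond is 9 carbons long (nonane).
The highest-priority functional group is an aldehyde (terminal –CHO), so the name ends in -al.
The chain contains a C≡C triple bond, so the unsaturation ending is -yne.
The numbering direction is chosen so that the aldehyde carbon is C-1 by definition.
This places the triple bond between C-2 and C-3.
Putting it together: non-2-ynal.

non-2-ynal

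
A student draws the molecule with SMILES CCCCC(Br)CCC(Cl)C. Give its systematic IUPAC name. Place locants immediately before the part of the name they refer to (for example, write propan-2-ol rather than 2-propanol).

5-bromo-2-chlorononane

The parent chain contains 9 carbons (nonane).
The numbering direction is chosen so that the substituent locant set {2,5} is lower than {5,8} at the first point of difference.
That gives a bromo group at C-5; a chloro group at C-2.
Substituent prefixes are cited in alphabetical order (multiplying prefixes like di-/tri- are ignored for ordering).
Putting it together: 5-bromo-2-chlorononane.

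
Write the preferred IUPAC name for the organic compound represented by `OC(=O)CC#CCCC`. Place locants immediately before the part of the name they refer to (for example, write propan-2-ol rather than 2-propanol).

hept-3-ynoic acid

The longest carbon chain that includes the –COOH group and the multiple bond has 7 carbons, so the parent hydride is heptane.
The highest-priority functional group is a carboxylic acid (terminal –COOH), so the name ends in -oic acid.
The chain contains a C≡C triple bond, so the unsaturation ending is -yne.
Number the chain so that the carboxylic acid carbon is C-1 by definition.
With this numbering: the triple bond between C-3 and C-4.
Assembling the pieces gives hept-3-ynoic acid.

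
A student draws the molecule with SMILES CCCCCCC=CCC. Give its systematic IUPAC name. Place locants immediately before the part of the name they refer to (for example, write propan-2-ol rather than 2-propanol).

dec-3-ene

The longest chain bearing the multiple bond is 10 carbons long (decane).
The chain contains a C=C double bond, so the unsaturation ending is -ene.
Number the chain so that numbering from this end puts the double bond at C-3 rather than C-7.
That gives the double bond between C-3 and C-4.
Putting it together: dec-3-ene.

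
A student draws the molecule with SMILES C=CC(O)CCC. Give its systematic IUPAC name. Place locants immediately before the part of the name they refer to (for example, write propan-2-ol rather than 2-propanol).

hex-1-en-3-ol

The longest chain bearing the –OH group and the multiple bond is 6 carbons long (hexane).
The principal characteristic group is an alcohol (–OH), named with the suffix -ol.
The chain contains a C=C double bond, so the unsaturation ending is -ene.
The numbering direction is chosen so that numbering from this end puts the hydroxyl group at C-3 rather than C-4.
With this numbering: the hydroxyl at C-3; the double bond between C-1 and C-2.
Putting it together: hex-1-en-3-ol.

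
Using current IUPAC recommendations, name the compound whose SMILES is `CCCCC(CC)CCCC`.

5-ethylnonane

The parent chain contains 9 carbons (nonane).
Numbering from either end gives identical locants here.
With this numbering: an ethyl group at C-5.
Putting it together: 5-ethylnonane.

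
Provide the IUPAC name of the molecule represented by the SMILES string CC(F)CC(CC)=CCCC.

4-ethyl-2-fluorooct-4-ene

The longest chain bearing the multiple bond is 8 carbons long (octane).
There is one C=C double bond, indicated by the ending -ene.
Number the chain so that the substituent locant set {2,4} is lower than {5,7} at the first point of difference.
That gives the double bond between C-4 and C-5; an ethyl group at C-4; a fluoro group at C-2.
The substituents are ordered alphabetically, ignoring any di-/tri- multipliers.
Putting it together: 4-ethyl-2-fluorooct-4-ene.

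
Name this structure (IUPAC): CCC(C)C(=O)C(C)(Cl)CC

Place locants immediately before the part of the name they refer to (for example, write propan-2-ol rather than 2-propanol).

The longest chain bearing the carbonyl is 7 carbons long (heptane).
The principal characteristic group is a ketone (C=O on an internal carbon), named with the suffix -one.
The numbering direction is chosen so that the substituent locant set {3,3,5} is lower than {3,5,5} at the first point of difference.
With this numbering: the carbonyl at C-4; a chloro group at C-3; methyl groups at C-3 and C-5.
The substituents are ordered alphabetically, ignoring any di-/tri- multipliers.
The name is 3-chloro-3,5-dimethylheptan-4-one.

3-chloro-3,5-dimethylheptan-4-one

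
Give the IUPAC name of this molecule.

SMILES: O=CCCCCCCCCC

Counting along the main chain through the –CHO group gives 10 carbons: the parent is decane.
An aldehyde (terminal –CHO) is the principal characteristic group, giving the suffix -al.
Number the chain so that the aldehyde carbon is C-1 by definition.
Putting it together: decanal.

decanal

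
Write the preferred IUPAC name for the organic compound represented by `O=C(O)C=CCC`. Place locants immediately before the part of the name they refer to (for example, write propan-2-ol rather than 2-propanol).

The longest chain bearing the –COOH group and the multiple bond is 5 carbons long (pentane).
A carboxylic acid (terminal –COOH) is the principal characteristic group, giving the suffix -oic acid.
A C=C double bond in the chain gives the infix -ene-.
The numbering direction is chosen so that the carboxylic acid carbon is C-1 by definition.
This places the double bond between C-2 and C-3.
The name is pent-2-enoic acid.

pent-2-enoic acid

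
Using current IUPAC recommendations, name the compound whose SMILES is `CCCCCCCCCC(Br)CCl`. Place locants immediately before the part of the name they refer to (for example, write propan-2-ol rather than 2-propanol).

The longest continuous carbon chain has 11 atoms, so the parent hydride is undecane.
Choose the numbering such that the substituent locant set {1,2} is lower than {10,11} at the first point of difference.
This places a bromo group at C-2; a chloro group at C-1.
Prefixes are listed alphabetically: bromo, chloro.
The name is 2-bromo-1-chloroundecane.

2-bromo-1-chloroundecane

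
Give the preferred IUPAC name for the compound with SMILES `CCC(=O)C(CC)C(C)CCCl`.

7-chloro-4-ethyl-5-methylheptan-3-one

The longest carbon chain that includes the carbonyl has 7 carbons, so the parent hydride is heptane.
The principal characteristic group is a ketone (C=O on an internal carbon), named with the suffix -one.
Number the chain so that numbering from this end puts the carbonyl group at C-3 rather than C-5.
That gives the carbonyl at C-3; a chloro group at C-7; an ethyl group at C-4; a methyl group at C-5.
The substituents are ordered alphabetically, ignoring any di-/tri- multipliers.
Assembling the pieces gives 7-chloro-4-ethyl-5-methylheptan-3-one.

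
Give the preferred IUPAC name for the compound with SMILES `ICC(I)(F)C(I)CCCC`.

2-fluoro-1,2,3-triiodoheptane

The longest continuous carbon chain has 7 atoms, so the parent hydride is heptane.
Number the chain so that the substituent locant set {1,2,2,3} is lower than {5,6,6,7} at the first point of difference.
That gives a fluoro group at C-2; iodo groups at C-1 and C-2 and C-3.
The substituents are ordered alphabetically, ignoring any di-/tri- multipliers.
Assembling the pieces gives 2-fluoro-1,2,3-triiodoheptane.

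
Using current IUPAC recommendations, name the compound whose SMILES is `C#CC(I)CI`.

Counting along the main chain through the multiple bond gives 4 carbons: the parent is butane.
A C≡C triple bond in the chain gives the infix -yne-.
Choose the numbering such that numbering from this end puts the triple bond at C-1 rather than C-3.
That gives the triple bond between C-1 and C-2; iodo groups at C-3 and C-4.
The name is 3,4-diiodobut-1-yne.

3,4-diiodobut-1-yne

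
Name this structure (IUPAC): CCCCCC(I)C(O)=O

Counting along the main chain through the –COOH group gives 7 carbons: the parent is heptane.
A carboxylic acid (terminal –COOH) is the principal characteristic group, giving the suffix -oic acid.
Number the chain so that the carboxylic acid carbon is C-1 by definition.
That gives an iodo group at C-2.
Putting it together: 2-iodoheptanoic acid.

2-iodoheptanoic acid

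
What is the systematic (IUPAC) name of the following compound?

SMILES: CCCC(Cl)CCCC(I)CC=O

The longest chain bearing the –CHO group is 10 carbons long (decane).
The principal characteristic group is an aldehyde (terminal –CHO), named with the suffix -al.
Choose the numbering such that the aldehyde carbon is C-1 by definition.
That gives a chloro group at C-7; an iodo group at C-3.
Prefixes are listed alphabetically: chloro, iodo.
Putting it together: 7-chloro-3-iododecanal.

7-chloro-3-iododecanal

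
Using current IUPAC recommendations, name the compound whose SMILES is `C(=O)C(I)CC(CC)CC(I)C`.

4-ethyl-2,6-diiodoheptanal

The longest chain bearing the –CHO group is 7 carbons long (heptane).
An aldehyde (terminal –CHO) is the principal characteristic group, giving the suffix -al.
The numbering direction is chosen so that the aldehyde carbon is C-1 by definition.
With this numbering: an ethyl group at C-4; iodo groups at C-2 and C-6.
The substituents are ordered alphabetically, ignoring any di-/tri- multipliers.
The name is 4-ethyl-2,6-diiodoheptanal.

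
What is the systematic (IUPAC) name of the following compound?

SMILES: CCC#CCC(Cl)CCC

6-chloronon-3-yne

The longest chain bearing the multiple bond is 9 carbons long (nonane).
The chain contains a C≡C triple bond, so the unsaturation ending is -yne.
Number the chain so that numbering from this end puts the triple bond at C-3 rather than C-6.
With this numbering: the triple bond between C-3 and C-4; a chloro group at C-6.
Putting it together: 6-chloronon-3-yne.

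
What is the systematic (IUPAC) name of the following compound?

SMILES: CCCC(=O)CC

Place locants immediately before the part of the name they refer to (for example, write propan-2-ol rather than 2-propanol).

The longest carbon chain that includes the carbonyl has 6 carbons, so the parent hydride is hexane.
A ketone (C=O on an internal carbon) is the principal characteristic group, giving the suffix -one.
Choose the numbering such that numbering from this end puts the carbonyl group at C-3 rather than C-4.
That gives the carbonyl at C-3.
Assembling the pieces gives hexan-3-one.

hexan-3-one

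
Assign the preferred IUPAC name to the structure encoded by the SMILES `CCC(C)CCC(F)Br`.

1-bromo-1-fluoro-4-methylhexane

The longest continuous carbon chain has 6 atoms, so the parent hydride is hexane.
The numbering direction is chosen so that the substituent locant set {1,1,4} is lower than {3,6,6} at the first point of difference.
This places a bromo group at C-1; a fluoro group at C-1; a methyl group at C-4.
Prefixes are listed alphabetically: bromo, fluoro, methyl.
The name is 1-bromo-1-fluoro-4-methylhexane.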